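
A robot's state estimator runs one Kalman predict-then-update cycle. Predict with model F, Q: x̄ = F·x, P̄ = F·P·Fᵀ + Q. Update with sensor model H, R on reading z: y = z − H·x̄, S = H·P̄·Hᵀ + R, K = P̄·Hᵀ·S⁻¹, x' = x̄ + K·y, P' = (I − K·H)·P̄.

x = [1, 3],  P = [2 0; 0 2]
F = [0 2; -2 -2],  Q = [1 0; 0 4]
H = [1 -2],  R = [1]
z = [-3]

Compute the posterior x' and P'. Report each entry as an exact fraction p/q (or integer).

x' = [107/122, 112/61]
P' = [473/122 112/61; 112/61 68/61]

x̄ = F·x = [6, -8]
P̄ = F·P·Fᵀ + Q = [9 -8; -8 20]
y = z − H·x̄ = [-25]
S = H·P̄·Hᵀ + R = [122]
K = P̄·Hᵀ·S⁻¹ = [25/122; -24/61]
x' = x̄ + K·y = [107/122, 112/61]
P' = (I − K·H)·P̄ = [473/122 112/61; 112/61 68/61]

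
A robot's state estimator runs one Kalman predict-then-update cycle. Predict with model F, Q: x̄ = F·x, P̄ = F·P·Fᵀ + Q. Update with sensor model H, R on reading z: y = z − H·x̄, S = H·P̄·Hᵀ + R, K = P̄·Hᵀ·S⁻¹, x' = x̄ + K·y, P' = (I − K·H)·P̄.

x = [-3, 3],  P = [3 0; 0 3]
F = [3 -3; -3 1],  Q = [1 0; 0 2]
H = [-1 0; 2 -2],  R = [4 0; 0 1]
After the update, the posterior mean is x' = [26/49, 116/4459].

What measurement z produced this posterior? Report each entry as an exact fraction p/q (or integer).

z = [-2, 1]

x̄ = F·x = [-18, 12]
P̄ = F·P·Fᵀ + Q = [55 -36; -36 32]
S = H·P̄·Hᵀ + R = [59 -182; -182 637]
K = P̄·Hᵀ·S⁻¹ = [-3/7 8/49; -20/49 -1472/4459]
x' − x̄ = [908/49, -53392/4459] = K·y
y = (KᵀK)⁻¹·Kᵀ·(x' − x̄) = [-20, 61]
z = y + H·x̄ = [-20, 61] + [18, -60] = [-2, 1]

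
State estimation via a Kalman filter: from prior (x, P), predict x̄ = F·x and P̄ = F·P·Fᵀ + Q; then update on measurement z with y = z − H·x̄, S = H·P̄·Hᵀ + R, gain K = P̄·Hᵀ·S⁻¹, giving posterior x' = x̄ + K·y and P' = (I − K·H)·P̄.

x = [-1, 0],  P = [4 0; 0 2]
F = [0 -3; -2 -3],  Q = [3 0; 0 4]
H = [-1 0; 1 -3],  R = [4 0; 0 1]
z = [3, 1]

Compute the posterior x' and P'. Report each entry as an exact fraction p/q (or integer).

x̄ = F·x = [0, 2]
P̄ = F·P·Fᵀ + Q = [21 18; 18 38]
y = z − H·x̄ = [3, 7]
S = H·P̄·Hᵀ + R = [25 33; 33 256]
K = P̄·Hᵀ·S⁻¹ = [-4287/5311 -132/5311; -1440/5311 -1806/5311]
x' = x̄ + K·y = [-13785/5311, -6340/5311]
P' = (I − K·H)·P̄ = [17148/5311 5760/5311; 5760/5311 2522/5311]

x' = [-13785/5311, -6340/5311]
P' = [17148/5311 5760/5311; 5760/5311 2522/5311]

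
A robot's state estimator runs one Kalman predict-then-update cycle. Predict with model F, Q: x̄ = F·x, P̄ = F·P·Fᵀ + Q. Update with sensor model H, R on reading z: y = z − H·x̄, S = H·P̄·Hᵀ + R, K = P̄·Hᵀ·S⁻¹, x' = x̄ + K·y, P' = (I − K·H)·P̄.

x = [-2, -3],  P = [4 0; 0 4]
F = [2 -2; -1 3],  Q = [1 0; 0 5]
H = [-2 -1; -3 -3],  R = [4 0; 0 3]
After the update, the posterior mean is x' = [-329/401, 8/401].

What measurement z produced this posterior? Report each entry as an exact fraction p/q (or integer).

x̄ = F·x = [2, -7]
P̄ = F·P·Fᵀ + Q = [33 -32; -32 45]
S = H·P̄·Hᵀ + R = [53 45; 45 129]
K = P̄·Hᵀ·S⁻¹ = [-1417/1604 457/1604; 701/802 -487/802]
x' − x̄ = [-1131/401, 2815/401] = K·y
y = (KᵀK)⁻¹·Kᵀ·(x' − x̄) = [-1, -13]
z = y + H·x̄ = [-1, -13] + [3, 15] = [2, 2]

z = [2, 2]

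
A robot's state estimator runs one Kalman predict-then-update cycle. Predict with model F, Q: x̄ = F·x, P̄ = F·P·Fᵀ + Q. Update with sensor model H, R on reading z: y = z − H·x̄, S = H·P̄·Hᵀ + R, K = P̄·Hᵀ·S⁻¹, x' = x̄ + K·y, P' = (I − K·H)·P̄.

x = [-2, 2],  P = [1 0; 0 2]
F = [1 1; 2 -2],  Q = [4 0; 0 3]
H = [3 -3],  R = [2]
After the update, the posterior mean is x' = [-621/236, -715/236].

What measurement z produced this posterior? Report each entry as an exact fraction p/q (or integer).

z = [1]

x̄ = F·x = [0, -8]
P̄ = F·P·Fᵀ + Q = [7 -2; -2 15]
S = H·P̄·Hᵀ + R = [236]
K = P̄·Hᵀ·S⁻¹ = [27/236; -51/236]
x' − x̄ = [-621/236, 1173/236] = K·y
y = (KᵀK)⁻¹·Kᵀ·(x' − x̄) = [-23]
z = y + H·x̄ = [-23] + [24] = [1]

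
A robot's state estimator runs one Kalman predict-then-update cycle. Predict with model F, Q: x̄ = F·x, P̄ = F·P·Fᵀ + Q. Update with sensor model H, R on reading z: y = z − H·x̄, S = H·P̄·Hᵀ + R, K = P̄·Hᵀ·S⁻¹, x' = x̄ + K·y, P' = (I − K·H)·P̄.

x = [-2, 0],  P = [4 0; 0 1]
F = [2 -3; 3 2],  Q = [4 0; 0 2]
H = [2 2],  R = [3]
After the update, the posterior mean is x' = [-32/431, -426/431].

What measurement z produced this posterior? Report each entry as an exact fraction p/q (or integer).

z = [-2]

x̄ = F·x = [-4, -6]
P̄ = F·P·Fᵀ + Q = [29 18; 18 42]
S = H·P̄·Hᵀ + R = [431]
K = P̄·Hᵀ·S⁻¹ = [94/431; 120/431]
x' − x̄ = [1692/431, 2160/431] = K·y
y = (KᵀK)⁻¹·Kᵀ·(x' − x̄) = [18]
z = y + H·x̄ = [18] + [-20] = [-2]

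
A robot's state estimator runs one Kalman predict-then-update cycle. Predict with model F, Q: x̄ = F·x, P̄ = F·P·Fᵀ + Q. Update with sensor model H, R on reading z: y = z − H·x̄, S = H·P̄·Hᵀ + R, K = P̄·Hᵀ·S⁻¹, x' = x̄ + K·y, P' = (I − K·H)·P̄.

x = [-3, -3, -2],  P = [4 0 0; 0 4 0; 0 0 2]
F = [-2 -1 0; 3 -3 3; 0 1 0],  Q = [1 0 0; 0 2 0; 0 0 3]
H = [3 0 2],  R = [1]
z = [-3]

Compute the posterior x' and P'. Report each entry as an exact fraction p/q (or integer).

x' = [21/17, 42/17, -279/85]
P' = [109/34 126/17 -79/17; 126/17 1204/17 -192/17; -79/17 -192/17 593/85]

x̄ = F·x = [9, -6, -3]
P̄ = F·P·Fᵀ + Q = [21 -12 -4; -12 92 -12; -4 -12 7]
y = z − H·x̄ = [-24]
S = H·P̄·Hᵀ + R = [170]
K = P̄·Hᵀ·S⁻¹ = [11/34; -6/17; 1/85]
x' = x̄ + K·y = [21/17, 42/17, -279/85]
P' = (I − K·H)·P̄ = [109/34 126/17 -79/17; 126/17 1204/17 -192/17; -79/17 -192/17 593/85]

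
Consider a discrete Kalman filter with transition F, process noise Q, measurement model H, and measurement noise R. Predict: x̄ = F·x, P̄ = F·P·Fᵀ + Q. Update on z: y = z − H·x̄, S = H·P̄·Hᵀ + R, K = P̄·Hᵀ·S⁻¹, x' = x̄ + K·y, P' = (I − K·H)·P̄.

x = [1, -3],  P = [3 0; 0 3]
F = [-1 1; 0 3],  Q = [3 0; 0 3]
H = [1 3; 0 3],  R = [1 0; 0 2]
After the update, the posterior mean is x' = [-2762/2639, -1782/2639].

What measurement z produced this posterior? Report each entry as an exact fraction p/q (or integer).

x̄ = F·x = [-4, -9]
P̄ = F·P·Fᵀ + Q = [9 9; 9 30]
S = H·P̄·Hᵀ + R = [334 297; 297 272]
K = P̄·Hᵀ·S⁻¹ = [1773/2639 -1674/2639; 198/2639 657/2639]
x' − x̄ = [7794/2639, 21969/2639] = K·y
y = (KᵀK)⁻¹·Kᵀ·(x' − x̄) = [28, 25]
z = y + H·x̄ = [28, 25] + [-31, -27] = [-3, -2]

z = [-3, -2]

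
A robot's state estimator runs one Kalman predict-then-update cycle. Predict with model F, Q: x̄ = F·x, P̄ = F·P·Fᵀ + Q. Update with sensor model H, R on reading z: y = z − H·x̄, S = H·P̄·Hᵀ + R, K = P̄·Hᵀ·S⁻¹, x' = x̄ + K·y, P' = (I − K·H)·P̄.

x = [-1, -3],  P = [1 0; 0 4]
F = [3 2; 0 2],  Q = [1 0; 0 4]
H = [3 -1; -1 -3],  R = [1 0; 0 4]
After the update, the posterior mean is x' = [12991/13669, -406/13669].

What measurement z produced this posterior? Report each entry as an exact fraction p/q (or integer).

x̄ = F·x = [-9, -6]
P̄ = F·P·Fᵀ + Q = [26 16; 16 20]
S = H·P̄·Hᵀ + R = [159 -146; -146 306]
K = P̄·Hᵀ·S⁻¹ = [4084/13669 -1357/13669; -1264/13669 -3998/13669]
x' − x̄ = [136012/13669, 81608/13669] = K·y
y = (KᵀK)⁻¹·Kᵀ·(x' − x̄) = [24, -28]
z = y + H·x̄ = [24, -28] + [-21, 27] = [3, -1]

z = [3, -1]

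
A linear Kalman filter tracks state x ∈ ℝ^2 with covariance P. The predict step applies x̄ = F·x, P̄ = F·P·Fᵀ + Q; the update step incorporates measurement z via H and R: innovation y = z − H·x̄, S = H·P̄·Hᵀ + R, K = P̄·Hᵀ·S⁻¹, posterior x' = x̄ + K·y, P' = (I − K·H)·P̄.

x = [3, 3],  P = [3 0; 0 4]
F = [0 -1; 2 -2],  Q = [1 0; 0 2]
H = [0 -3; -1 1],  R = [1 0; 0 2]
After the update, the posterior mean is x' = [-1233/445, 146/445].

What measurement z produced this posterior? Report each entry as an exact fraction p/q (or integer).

z = [-1, 3]

x̄ = F·x = [-3, 0]
P̄ = F·P·Fᵀ + Q = [5 8; 8 30]
S = H·P̄·Hᵀ + R = [271 -66; -66 21]
K = P̄·Hᵀ·S⁻¹ = [-102/445 -257/445; -146/445 22/1335]
x' − x̄ = [102/445, 146/445] = K·y
y = (KᵀK)⁻¹·Kᵀ·(x' − x̄) = [-1, 0]
z = y + H·x̄ = [-1, 0] + [0, 3] = [-1, 3]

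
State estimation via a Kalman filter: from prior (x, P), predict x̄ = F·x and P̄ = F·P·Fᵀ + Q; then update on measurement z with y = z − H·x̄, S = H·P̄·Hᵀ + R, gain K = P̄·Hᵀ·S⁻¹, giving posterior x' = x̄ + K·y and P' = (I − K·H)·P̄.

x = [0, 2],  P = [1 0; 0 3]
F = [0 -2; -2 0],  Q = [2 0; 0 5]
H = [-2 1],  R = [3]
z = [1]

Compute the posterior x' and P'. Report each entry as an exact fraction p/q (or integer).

x' = [-19/17, -63/68]
P' = [42/17 63/17; 63/17 531/68]

x̄ = F·x = [-4, 0]
P̄ = F·P·Fᵀ + Q = [14 0; 0 9]
y = z − H·x̄ = [-7]
S = H·P̄·Hᵀ + R = [68]
K = P̄·Hᵀ·S⁻¹ = [-7/17; 9/68]
x' = x̄ + K·y = [-19/17, -63/68]
P' = (I − K·H)·P̄ = [42/17 63/17; 63/17 531/68]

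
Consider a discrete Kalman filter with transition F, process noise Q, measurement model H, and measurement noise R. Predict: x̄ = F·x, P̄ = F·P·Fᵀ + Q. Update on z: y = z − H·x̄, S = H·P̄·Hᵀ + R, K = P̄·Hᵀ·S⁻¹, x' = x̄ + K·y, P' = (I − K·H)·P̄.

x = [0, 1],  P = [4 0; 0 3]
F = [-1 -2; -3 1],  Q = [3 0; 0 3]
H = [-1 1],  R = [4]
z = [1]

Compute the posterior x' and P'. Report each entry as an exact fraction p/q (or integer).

x̄ = F·x = [-2, 1]
P̄ = F·P·Fᵀ + Q = [19 6; 6 42]
y = z − H·x̄ = [-2]
S = H·P̄·Hᵀ + R = [53]
K = P̄·Hᵀ·S⁻¹ = [-13/53; 36/53]
x' = x̄ + K·y = [-80/53, -19/53]
P' = (I − K·H)·P̄ = [838/53 786/53; 786/53 930/53]

x' = [-80/53, -19/53]
P' = [838/53 786/53; 786/53 930/53]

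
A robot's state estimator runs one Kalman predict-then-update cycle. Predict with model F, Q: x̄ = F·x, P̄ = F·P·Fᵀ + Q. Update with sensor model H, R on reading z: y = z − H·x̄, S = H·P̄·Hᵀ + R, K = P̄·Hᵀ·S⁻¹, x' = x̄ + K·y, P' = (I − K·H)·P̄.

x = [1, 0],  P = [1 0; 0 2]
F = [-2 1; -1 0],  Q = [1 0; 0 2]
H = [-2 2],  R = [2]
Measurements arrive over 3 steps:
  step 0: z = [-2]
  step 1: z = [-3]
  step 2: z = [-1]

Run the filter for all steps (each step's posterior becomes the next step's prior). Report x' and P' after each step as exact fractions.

step 0: x̄ = F·x = [-2, -1]
step 0: P̄ = F·P·Fᵀ + Q = [7 2; 2 3]
step 0: y = z − H·x̄ = [-4]
step 0: S = H·P̄·Hᵀ + R = [26]
step 0: K = P̄·Hᵀ·S⁻¹ = [-5/13; 1/13]
step 0: x' = x̄ + K·y = [-6/13, -17/13]
step 0: P' = (I − K·H)·P̄ = [41/13 36/13; 36/13 37/13]
step 1: x̄ = F·x = [-5/13, 6/13]
step 1: P̄ = F·P·Fᵀ + Q = [70/13 46/13; 46/13 67/13]
step 1: y = z − H·x̄ = [-61/13]
step 1: S = H·P̄·Hᵀ + R = [206/13]
step 1: K = P̄·Hᵀ·S⁻¹ = [-24/103; 21/103]
step 1: x' = x̄ + K·y = [73/103, -51/103]
step 1: P' = (I − K·H)·P̄ = [466/103 442/103; 442/103 463/103]
step 2: x̄ = F·x = [-197/103, -73/103]
step 2: P̄ = F·P·Fᵀ + Q = [662/103 490/103; 490/103 672/103]
step 2: y = z − H·x̄ = [-351/103]
step 2: S = H·P̄·Hᵀ + R = [1622/103]
step 2: K = P̄·Hᵀ·S⁻¹ = [-172/811; 182/811]
step 2: x' = x̄ + K·y = [-965/811, -1195/811]
step 2: P' = (I − K·H)·P̄ = [4638/811 4466/811; 4466/811 4648/811]

step 0: x' = [-6/13, -17/13], P' = [41/13 36/13; 36/13 37/13]
step 1: x' = [73/103, -51/103], P' = [466/103 442/103; 442/103 463/103]
step 2: x' = [-965/811, -1195/811], P' = [4638/811 4466/811; 4466/811 4648/811]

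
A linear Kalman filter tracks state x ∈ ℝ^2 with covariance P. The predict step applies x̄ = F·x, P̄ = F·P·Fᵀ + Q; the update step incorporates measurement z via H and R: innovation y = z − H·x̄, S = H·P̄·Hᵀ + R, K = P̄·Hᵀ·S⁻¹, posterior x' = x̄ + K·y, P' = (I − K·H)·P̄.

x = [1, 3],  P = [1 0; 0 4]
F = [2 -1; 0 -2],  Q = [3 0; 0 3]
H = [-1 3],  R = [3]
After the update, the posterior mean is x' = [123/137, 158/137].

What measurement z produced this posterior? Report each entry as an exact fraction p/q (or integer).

z = [3]

x̄ = F·x = [-1, -6]
P̄ = F·P·Fᵀ + Q = [11 8; 8 19]
S = H·P̄·Hᵀ + R = [137]
K = P̄·Hᵀ·S⁻¹ = [13/137; 49/137]
x' − x̄ = [260/137, 980/137] = K·y
y = (KᵀK)⁻¹·Kᵀ·(x' − x̄) = [20]
z = y + H·x̄ = [20] + [-17] = [3]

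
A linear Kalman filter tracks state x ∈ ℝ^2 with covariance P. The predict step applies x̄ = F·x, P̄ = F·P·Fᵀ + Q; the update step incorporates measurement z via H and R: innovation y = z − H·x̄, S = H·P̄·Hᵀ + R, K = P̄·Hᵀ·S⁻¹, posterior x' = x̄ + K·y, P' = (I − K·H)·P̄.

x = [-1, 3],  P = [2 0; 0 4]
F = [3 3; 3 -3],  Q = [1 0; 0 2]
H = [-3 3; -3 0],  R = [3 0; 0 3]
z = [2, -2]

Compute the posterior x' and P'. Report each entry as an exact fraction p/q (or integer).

x' = [15210/25411, 30220/25411]
P' = [8323/25411 8250/25411; 8250/25411 16592/25411]

x̄ = F·x = [6, -12]
P̄ = F·P·Fᵀ + Q = [55 -18; -18 56]
y = z − H·x̄ = [56, 16]
S = H·P̄·Hᵀ + R = [1326 657; 657 498]
K = P̄·Hᵀ·S⁻¹ = [-73/25411 -8323/25411; 8342/25411 -8250/25411]
x' = x̄ + K·y = [15210/25411, 30220/25411]
P' = (I − K·H)·P̄ = [8323/25411 8250/25411; 8250/25411 16592/25411]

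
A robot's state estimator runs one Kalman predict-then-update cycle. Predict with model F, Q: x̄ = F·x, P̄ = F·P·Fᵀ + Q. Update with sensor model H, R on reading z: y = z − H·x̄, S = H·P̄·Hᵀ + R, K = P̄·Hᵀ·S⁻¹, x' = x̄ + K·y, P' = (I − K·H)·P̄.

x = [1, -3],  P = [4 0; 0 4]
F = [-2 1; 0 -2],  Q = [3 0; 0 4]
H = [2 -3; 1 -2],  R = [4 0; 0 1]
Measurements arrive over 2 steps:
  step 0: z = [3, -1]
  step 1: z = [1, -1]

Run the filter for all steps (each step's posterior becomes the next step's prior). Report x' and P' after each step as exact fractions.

step 0: x' = [1835/654, 506/327], P' = [2498/327 1378/327; 1378/327 812/327]
step 1: x' = [-523/9770, 148/977], P' = [263598/24425 29598/4885; 29598/4885 3476/977]

step 0: x̄ = F·x = [-5, 6]
step 0: P̄ = F·P·Fᵀ + Q = [23 -8; -8 20]
step 0: y = z − H·x̄ = [31, 16]
step 0: S = H·P̄·Hᵀ + R = [372 222; 222 136]
step 0: K = P̄·Hᵀ·S⁻¹ = [431/654 -86/109; 80/327 -82/109]
step 0: x' = x̄ + K·y = [1835/654, 506/327]
step 0: P' = (I − K·H)·P̄ = [2498/327 1378/327; 1378/327 812/327]
step 1: x̄ = F·x = [-443/109, -1012/327]
step 1: P̄ = F·P·Fᵀ + Q = [2091/109 1296/109; 1296/109 4556/327]
step 1: y = z − H·x̄ = [-17/109, -1022/327]
step 1: S = H·P̄·Hᵀ + R = [6916/109 4222/109; 4222/109 9272/327]
step 1: K = P̄·Hᵀ·S⁻¹ = [41613/48850 -32382/24425; 1764/4885 -5162/4885]
step 1: x' = x̄ + K·y = [-523/9770, 148/977]
step 1: P' = (I − K·H)·P̄ = [263598/24425 29598/4885; 29598/4885 3476/977]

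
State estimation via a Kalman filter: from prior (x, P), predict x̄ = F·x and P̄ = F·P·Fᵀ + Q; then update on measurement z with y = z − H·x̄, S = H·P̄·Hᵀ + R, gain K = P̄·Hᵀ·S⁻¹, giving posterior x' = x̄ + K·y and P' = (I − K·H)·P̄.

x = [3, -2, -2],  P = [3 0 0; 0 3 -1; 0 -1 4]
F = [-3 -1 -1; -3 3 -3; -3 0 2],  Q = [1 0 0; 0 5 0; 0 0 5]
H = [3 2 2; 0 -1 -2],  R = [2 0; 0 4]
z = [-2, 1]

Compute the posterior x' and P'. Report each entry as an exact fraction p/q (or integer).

x̄ = F·x = [-5, -9, -13]
P̄ = F·P·Fᵀ + Q = [33 30 21; 30 113 -3; 21 -3 48]
y = z − H·x̄ = [57, -34]
S = H·P̄·Hᵀ + R = [1531 -616; -616 297]
K = P̄·Hᵀ·S⁻¹ = [1395/6841 13584/75251; 2378/6841 27143/75251; -1077/6841 -48135/75251]
x' = x̄ + K·y = [36554/75251, -109115/75251, -16952/75251]
P' = (I − K·H)·P̄ = [376986/75251 -1045932/75251 495798/75251; -1045932/75251 3298684/75251 -1703628/75251; 495798/75251 -1703628/75251 948084/75251]

x' = [36554/75251, -109115/75251, -16952/75251]
P' = [376986/75251 -1045932/75251 495798/75251; -1045932/75251 3298684/75251 -1703628/75251; 495798/75251 -1703628/75251 948084/75251]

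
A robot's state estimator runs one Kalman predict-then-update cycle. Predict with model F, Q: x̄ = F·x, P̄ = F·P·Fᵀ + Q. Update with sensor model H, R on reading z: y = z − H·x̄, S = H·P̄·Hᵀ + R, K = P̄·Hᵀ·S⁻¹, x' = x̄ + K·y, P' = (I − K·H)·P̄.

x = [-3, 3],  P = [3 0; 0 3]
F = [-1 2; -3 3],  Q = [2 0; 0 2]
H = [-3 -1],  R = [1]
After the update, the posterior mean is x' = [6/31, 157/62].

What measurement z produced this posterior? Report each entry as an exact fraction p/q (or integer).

x̄ = F·x = [9, 18]
P̄ = F·P·Fᵀ + Q = [17 27; 27 56]
S = H·P̄·Hᵀ + R = [372]
K = P̄·Hᵀ·S⁻¹ = [-13/62; -137/372]
x' − x̄ = [-273/31, -959/62] = K·y
y = (KᵀK)⁻¹·Kᵀ·(x' − x̄) = [42]
z = y + H·x̄ = [42] + [-45] = [-3]

z = [-3]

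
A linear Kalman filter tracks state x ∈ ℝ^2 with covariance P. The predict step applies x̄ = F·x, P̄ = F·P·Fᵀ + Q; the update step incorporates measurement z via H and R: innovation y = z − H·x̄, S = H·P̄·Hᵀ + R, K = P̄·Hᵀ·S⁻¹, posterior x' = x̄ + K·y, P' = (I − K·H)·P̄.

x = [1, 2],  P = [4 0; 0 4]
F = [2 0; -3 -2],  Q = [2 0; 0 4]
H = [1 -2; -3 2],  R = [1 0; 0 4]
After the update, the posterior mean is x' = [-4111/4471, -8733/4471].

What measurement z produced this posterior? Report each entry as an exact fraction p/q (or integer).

z = [3, -1]

x̄ = F·x = [2, -7]
P̄ = F·P·Fᵀ + Q = [18 -24; -24 56]
S = H·P̄·Hᵀ + R = [339 -470; -470 678]
K = P̄·Hᵀ·S⁻¹ = [-1596/4471 -1779/4471; -2864/4471 -772/4471]
x' − x̄ = [-13053/4471, 22564/4471] = K·y
y = (KᵀK)⁻¹·Kᵀ·(x' − x̄) = [-13, 19]
z = y + H·x̄ = [-13, 19] + [16, -20] = [3, -1]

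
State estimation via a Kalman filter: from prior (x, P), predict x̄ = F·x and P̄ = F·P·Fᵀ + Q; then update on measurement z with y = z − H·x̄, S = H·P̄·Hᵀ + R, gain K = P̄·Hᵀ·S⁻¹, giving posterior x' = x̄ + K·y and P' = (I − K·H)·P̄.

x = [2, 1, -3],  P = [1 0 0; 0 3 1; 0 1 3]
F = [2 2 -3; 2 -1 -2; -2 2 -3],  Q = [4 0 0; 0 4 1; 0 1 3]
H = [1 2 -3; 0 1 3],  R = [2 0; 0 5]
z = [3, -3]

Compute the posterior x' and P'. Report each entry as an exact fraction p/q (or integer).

x' = [224493/43093, -126783/86186, -13265/43093]
P' = [576295/43093 -169671/43093 75467/43093; -169671/43093 163935/86186 -10150/43093; 75467/43093 -10150/43093 21215/43093]

x̄ = F·x = [15, 9, 7]
P̄ = F·P·Fᵀ + Q = [35 15 23; 15 27 8; 23 8 34]
y = z − H·x̄ = [-9, -33]
S = H·P̄·Hᵀ + R = [277 -144; -144 386]
K = P̄·Hᵀ·S⁻¹ = [5276/43093 11346/43093; 12357/43093 20607/86186; -4239/43093 10699/43093]
x' = x̄ + K·y = [224493/43093, -126783/86186, -13265/43093]
P' = (I − K·H)·P̄ = [576295/43093 -169671/43093 75467/43093; -169671/43093 163935/86186 -10150/43093; 75467/43093 -10150/43093 21215/43093]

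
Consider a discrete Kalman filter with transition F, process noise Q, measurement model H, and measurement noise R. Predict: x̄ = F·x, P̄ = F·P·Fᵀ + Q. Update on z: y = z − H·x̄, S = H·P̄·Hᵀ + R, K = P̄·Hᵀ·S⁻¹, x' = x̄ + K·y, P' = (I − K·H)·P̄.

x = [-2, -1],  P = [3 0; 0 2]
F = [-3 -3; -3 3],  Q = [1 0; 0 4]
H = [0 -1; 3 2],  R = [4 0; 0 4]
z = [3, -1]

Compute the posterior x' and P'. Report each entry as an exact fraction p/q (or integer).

x' = [12973/7547, -67595/22641]
P' = [14732/7547 -17336/7547; -17336/7547 79012/22641]

x̄ = F·x = [9, 3]
P̄ = F·P·Fᵀ + Q = [46 9; 9 49]
y = z − H·x̄ = [6, -34]
S = H·P̄·Hᵀ + R = [53 -125; -125 722]
K = P̄·Hᵀ·S⁻¹ = [4334/7547 2381/7547; -19753/22641 500/22641]
x' = x̄ + K·y = [12973/7547, -67595/22641]
P' = (I − K·H)·P̄ = [14732/7547 -17336/7547; -17336/7547 79012/22641]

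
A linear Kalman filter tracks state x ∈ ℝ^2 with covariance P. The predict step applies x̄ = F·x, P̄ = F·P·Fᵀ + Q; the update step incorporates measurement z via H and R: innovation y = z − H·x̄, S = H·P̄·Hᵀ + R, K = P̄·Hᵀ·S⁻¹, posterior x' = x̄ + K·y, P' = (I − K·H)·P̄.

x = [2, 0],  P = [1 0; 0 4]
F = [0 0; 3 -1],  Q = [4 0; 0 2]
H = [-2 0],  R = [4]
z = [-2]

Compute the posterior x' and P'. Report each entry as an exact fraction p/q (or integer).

x' = [4/5, 6]
P' = [4/5 0; 0 15]

x̄ = F·x = [0, 6]
P̄ = F·P·Fᵀ + Q = [4 0; 0 15]
y = z − H·x̄ = [-2]
S = H·P̄·Hᵀ + R = [20]
K = P̄·Hᵀ·S⁻¹ = [-2/5; 0]
x' = x̄ + K·y = [4/5, 6]
P' = (I − K·H)·P̄ = [4/5 0; 0 15]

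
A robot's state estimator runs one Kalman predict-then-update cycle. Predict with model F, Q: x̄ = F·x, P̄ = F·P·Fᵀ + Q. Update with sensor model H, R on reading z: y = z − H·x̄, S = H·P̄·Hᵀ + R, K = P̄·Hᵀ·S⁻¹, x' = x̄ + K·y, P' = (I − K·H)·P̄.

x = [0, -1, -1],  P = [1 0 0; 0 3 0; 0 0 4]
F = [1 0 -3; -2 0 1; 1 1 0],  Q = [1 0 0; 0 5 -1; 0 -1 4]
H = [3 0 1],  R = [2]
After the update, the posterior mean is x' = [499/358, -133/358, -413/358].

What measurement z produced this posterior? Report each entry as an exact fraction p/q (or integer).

x̄ = F·x = [3, -1, -1]
P̄ = F·P·Fᵀ + Q = [38 -14 1; -14 13 -3; 1 -3 8]
S = H·P̄·Hᵀ + R = [358]
K = P̄·Hᵀ·S⁻¹ = [115/358; -45/358; 11/358]
x' − x̄ = [-575/358, 225/358, -55/358] = K·y
y = (KᵀK)⁻¹·Kᵀ·(x' − x̄) = [-5]
z = y + H·x̄ = [-5] + [8] = [3]

z = [3]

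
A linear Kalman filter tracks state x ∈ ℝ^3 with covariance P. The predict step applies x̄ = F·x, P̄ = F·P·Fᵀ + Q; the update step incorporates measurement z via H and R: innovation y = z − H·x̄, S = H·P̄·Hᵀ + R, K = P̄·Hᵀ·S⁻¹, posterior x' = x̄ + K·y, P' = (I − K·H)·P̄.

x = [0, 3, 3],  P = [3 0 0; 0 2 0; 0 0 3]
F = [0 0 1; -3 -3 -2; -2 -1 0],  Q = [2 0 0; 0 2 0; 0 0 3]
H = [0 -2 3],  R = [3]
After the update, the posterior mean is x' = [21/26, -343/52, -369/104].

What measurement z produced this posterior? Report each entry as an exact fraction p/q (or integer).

z = [2]

x̄ = F·x = [3, -15, -3]
P̄ = F·P·Fᵀ + Q = [5 -6 0; -6 59 24; 0 24 17]
S = H·P̄·Hᵀ + R = [104]
K = P̄·Hᵀ·S⁻¹ = [3/26; -23/52; 3/104]
x' − x̄ = [-57/26, 437/52, -57/104] = K·y
y = (KᵀK)⁻¹·Kᵀ·(x' − x̄) = [-19]
z = y + H·x̄ = [-19] + [21] = [2]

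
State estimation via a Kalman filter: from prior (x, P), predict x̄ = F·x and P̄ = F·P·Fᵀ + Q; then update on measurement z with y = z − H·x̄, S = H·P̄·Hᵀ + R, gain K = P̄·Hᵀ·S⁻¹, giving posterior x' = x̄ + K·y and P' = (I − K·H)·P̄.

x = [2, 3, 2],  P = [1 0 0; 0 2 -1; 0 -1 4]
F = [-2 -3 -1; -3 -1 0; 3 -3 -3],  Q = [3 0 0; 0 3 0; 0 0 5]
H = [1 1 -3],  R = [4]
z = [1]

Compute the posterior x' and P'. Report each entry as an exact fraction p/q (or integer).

x' = [-7151/477, -4379/477, -445/53]
P' = [10967/477 5333/477 604/53; 5333/477 4829/477 370/53; 604/53 370/53 346/53]

x̄ = F·x = [-15, -9, -9]
P̄ = F·P·Fᵀ + Q = [23 11 12; 11 14 -6; 12 -6 50]
y = z − H·x̄ = [-2]
S = H·P̄·Hᵀ + R = [477]
K = P̄·Hᵀ·S⁻¹ = [-2/477; 43/477; -16/53]
x' = x̄ + K·y = [-7151/477, -4379/477, -445/53]
P' = (I − K·H)·P̄ = [10967/477 5333/477 604/53; 5333/477 4829/477 370/53; 604/53 370/53 346/53]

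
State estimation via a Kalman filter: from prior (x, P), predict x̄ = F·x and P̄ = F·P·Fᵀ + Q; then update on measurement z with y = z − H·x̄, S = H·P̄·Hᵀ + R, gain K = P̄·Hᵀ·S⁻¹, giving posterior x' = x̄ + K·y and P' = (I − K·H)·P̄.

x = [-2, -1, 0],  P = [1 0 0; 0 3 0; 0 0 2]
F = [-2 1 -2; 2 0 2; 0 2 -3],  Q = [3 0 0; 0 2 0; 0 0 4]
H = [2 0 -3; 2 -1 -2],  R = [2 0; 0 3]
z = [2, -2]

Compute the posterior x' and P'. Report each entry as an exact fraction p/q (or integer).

x̄ = F·x = [3, -4, -2]
P̄ = F·P·Fᵀ + Q = [18 -12 18; -12 14 -12; 18 -12 34]
y = z − H·x̄ = [-10, -16]
S = H·P̄·Hᵀ + R = [164 84; 84 81]
K = P̄·Hᵀ·S⁻¹ = [-137/346 290/519; 179/519 -826/1557; -611/1038 566/1557]
x' = x̄ + K·y = [-1028/519, 1618/1557, -3005/1557]
P' = (I − K·H)·P̄ = [721/173 298/519 1579/519; 298/519 3790/1557 238/1557; 1579/519 238/1557 3769/1557]

x' = [-1028/519, 1618/1557, -3005/1557]
P' = [721/173 298/519 1579/519; 298/519 3790/1557 238/1557; 1579/519 238/1557 3769/1557]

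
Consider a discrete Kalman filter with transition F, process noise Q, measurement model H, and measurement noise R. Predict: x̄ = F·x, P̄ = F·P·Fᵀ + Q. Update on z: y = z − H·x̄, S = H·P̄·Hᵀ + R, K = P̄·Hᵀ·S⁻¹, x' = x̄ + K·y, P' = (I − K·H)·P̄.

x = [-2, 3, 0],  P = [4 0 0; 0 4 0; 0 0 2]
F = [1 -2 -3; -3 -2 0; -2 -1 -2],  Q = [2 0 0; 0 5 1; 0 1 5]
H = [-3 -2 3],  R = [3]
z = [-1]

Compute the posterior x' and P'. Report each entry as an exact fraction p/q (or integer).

x' = [-4/81, 7/3, 34/27]
P' = [1124/81 -11/3 301/27; -11/3 219/4 131/4; 301/27 131/4 1187/36]

x̄ = F·x = [-8, 0, 1]
P̄ = F·P·Fᵀ + Q = [40 4 12; 4 57 33; 12 33 33]
y = z − H·x̄ = [-28]
S = H·P̄·Hᵀ + R = [324]
K = P̄·Hᵀ·S⁻¹ = [-23/81; -1/12; -1/108]
x' = x̄ + K·y = [-4/81, 7/3, 34/27]
P' = (I − K·H)·P̄ = [1124/81 -11/3 301/27; -11/3 219/4 131/4; 301/27 131/4 1187/36]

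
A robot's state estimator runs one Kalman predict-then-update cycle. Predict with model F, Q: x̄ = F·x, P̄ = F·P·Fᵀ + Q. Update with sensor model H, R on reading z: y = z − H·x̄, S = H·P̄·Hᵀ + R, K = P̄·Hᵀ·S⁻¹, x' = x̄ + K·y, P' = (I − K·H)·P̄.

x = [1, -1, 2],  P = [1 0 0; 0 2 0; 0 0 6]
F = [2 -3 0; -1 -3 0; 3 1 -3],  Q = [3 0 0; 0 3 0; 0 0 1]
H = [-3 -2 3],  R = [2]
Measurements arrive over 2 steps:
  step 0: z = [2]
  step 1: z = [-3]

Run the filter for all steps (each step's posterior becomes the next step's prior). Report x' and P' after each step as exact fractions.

step 0: x' = [838/403, -503/403, 764/403], P' = [18776/1209 6611/1209 7704/403; 6611/1209 12437/1209 4941/403; 7704/403 4941/403 11046/403]
step 1: x' = [2544189/1550864, -3708717/775432, -3972693/1550864], P' = [28546351/1550864 -23835367/775432 -3481927/1550864; -23835367/775432 25521127/387716 10065247/775432; -3481927/1550864 10065247/775432 9864639/1550864]

step 0: x̄ = F·x = [5, 2, -4]
step 0: P̄ = F·P·Fᵀ + Q = [25 16 0; 16 22 -9; 0 -9 66]
step 0: y = z − H·x̄ = [33]
step 0: S = H·P̄·Hᵀ + R = [1209]
step 0: K = P̄·Hᵀ·S⁻¹ = [-107/1209; -119/1209; 72/403]
step 0: x' = x̄ + K·y = [838/403, -503/403, 764/403]
step 0: P' = (I − K·H)·P̄ = [18776/1209 6611/1209 7704/403; 6611/1209 12437/1209 4941/403; 7704/403 4941/403 11046/403]
step 1: x̄ = F·x = [245/31, 671/403, -281/403]
step 1: P̄ = F·P·Fᵀ + Q = [8564/93 4196/93 1831/93; 4196/93 174002/1209 42994/1209; 1831/93 42994/1209 15584/1209]
step 1: y = z − H·x̄ = [10531/403]
step 1: S = H·P̄·Hᵀ + R = [1550864/1209]
step 1: K = P̄·Hᵀ·S⁻¹ = [-371683/1550864; -191333/775432; -110645/1550864]
step 1: x' = x̄ + K·y = [2544189/1550864, -3708717/775432, -3972693/1550864]
step 1: P' = (I − K·H)·P̄ = [28546351/1550864 -23835367/775432 -3481927/1550864; -23835367/775432 25521127/387716 10065247/775432; -3481927/1550864 10065247/775432 9864639/1550864]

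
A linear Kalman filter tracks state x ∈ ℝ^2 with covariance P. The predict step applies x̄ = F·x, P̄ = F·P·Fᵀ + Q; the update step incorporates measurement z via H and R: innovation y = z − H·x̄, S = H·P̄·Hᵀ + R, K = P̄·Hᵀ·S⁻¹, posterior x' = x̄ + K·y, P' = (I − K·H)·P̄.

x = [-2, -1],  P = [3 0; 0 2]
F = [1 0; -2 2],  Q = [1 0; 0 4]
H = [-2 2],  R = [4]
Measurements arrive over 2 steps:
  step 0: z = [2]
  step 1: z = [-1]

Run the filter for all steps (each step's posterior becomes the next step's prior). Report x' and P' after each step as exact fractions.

step 0: x̄ = F·x = [-2, 2]
step 0: P̄ = F·P·Fᵀ + Q = [4 -6; -6 24]
step 0: y = z − H·x̄ = [-6]
step 0: S = H·P̄·Hᵀ + R = [164]
step 0: K = P̄·Hᵀ·S⁻¹ = [-5/41; 15/41]
step 0: x' = x̄ + K·y = [-52/41, -8/41]
step 0: P' = (I − K·H)·P̄ = [64/41 54/41; 54/41 84/41]
step 1: x̄ = F·x = [-52/41, 88/41]
step 1: P̄ = F·P·Fᵀ + Q = [105/41 -20/41; -20/41 324/41]
step 1: y = z − H·x̄ = [-321/41]
step 1: S = H·P̄·Hᵀ + R = [2040/41]
step 1: K = P̄·Hᵀ·S⁻¹ = [-25/204; 86/255]
step 1: x' = x̄ + K·y = [-21/68, -42/85]
step 1: P' = (I − K·H)·P̄ = [185/102 80/51; 80/51 572/255]

step 0: x' = [-52/41, -8/41], P' = [64/41 54/41; 54/41 84/41]
step 1: x' = [-21/68, -42/85], P' = [185/102 80/51; 80/51 572/255]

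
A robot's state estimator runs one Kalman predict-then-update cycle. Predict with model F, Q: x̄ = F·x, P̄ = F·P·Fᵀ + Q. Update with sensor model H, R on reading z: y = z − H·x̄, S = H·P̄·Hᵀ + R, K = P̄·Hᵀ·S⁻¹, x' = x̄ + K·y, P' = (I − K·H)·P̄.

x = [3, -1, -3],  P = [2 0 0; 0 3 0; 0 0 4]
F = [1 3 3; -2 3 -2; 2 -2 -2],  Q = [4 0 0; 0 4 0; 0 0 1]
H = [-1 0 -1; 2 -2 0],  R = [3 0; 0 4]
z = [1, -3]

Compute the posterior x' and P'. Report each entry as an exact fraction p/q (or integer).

x' = [-7763/809, -6416/809, 7905/809]
P' = [65996/2427 64988/2427 -63005/2427; 64988/2427 66374/2427 -62123/2427; -63005/2427 -62123/2427 66152/2427]

x̄ = F·x = [-9, -3, 14]
P̄ = F·P·Fᵀ + Q = [69 -1 -38; -1 55 -10; -38 -10 37]
y = z − H·x̄ = [6, 9]
S = H·P̄·Hᵀ + R = [33 -84; -84 508]
K = P̄·Hᵀ·S⁻¹ = [-997/2427 168/809; -955/2427 -231/809; -1049/2427 -147/809]
x' = x̄ + K·y = [-7763/809, -6416/809, 7905/809]
P' = (I − K·H)·P̄ = [65996/2427 64988/2427 -63005/2427; 64988/2427 66374/2427 -62123/2427; -63005/2427 -62123/2427 66152/2427]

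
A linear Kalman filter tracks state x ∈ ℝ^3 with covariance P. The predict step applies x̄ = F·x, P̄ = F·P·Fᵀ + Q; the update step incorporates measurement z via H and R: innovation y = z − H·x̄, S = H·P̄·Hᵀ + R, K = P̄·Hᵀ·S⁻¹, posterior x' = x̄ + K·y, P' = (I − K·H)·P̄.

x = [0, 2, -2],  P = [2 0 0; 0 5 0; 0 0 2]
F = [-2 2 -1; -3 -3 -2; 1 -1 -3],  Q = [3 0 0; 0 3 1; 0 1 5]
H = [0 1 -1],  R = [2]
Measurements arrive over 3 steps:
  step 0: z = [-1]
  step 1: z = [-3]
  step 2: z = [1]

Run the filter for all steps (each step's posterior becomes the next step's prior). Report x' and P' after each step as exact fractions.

step 0: x̄ = F·x = [6, -2, 4]
step 0: P̄ = F·P·Fᵀ + Q = [33 -14 -8; -14 74 22; -8 22 30]
step 0: y = z − H·x̄ = [5]
step 0: S = H·P̄·Hᵀ + R = [62]
step 0: K = P̄·Hᵀ·S⁻¹ = [-3/31; 26/31; -4/31]
step 0: x' = x̄ + K·y = [171/31, 68/31, 104/31]
step 0: P' = (I − K·H)·P̄ = [1005/31 -278/31 -272/31; -278/31 942/31 890/31; -272/31 890/31 898/31]
step 1: x̄ = F·x = [-10, -925/31, -209/31]
step 1: P̄ = F·P·Fᵀ + Q = [205 -20 -262; -20 23620/31 13116/31; -262 13116/31 17712/31]
step 1: y = z − H·x̄ = [623/31]
step 1: S = H·P̄·Hᵀ + R = [15162/31]
step 1: K = P̄·Hᵀ·S⁻¹ = [3751/7581; 5252/7581; -766/2527]
step 1: x' = x̄ + K·y = [-61/1083, -17237/1083, -4633/361]
step 1: P' = (I − K·H)·P̄ = [646363/7581 -1422604/7581 -476702/2527; -1422604/7581 3996652/7581 1328716/2527; -476702/2527 1328716/2527 1330248/2527]
step 2: x̄ = F·x = [-20453/1083, 26564/361, 58873/1083]
step 2: P̄ = F·P·Fᵀ + Q = [12301363/7581 -8705712/2527 -30085484/7581; -8705712/2527 20946162/2527 22613266/2527; -30085484/7581 22613266/2527 75940348/7581]
step 2: y = z − H·x̄ = [-19736/1083]
step 2: S = H·P̄·Hᵀ + R = [3114400/7581]
step 2: K = P̄·Hᵀ·S⁻¹ = [992087/778600; -156291/97325; -162011/62288]
step 2: x' = x̄ + K·y = [-4097938/97325, 10009772/97325, 792305/7786]
step 2: P' = (I − K·H)·P̄ = [186020801/194650 -253480172/97325 -40596511/15572; -253480172/97325 703613718/97325 28157052/3893; -40596511/15572 28157052/3893 225418427/31144]

step 0: x' = [171/31, 68/31, 104/31], P' = [1005/31 -278/31 -272/31; -278/31 942/31 890/31; -272/31 890/31 898/31]
step 1: x' = [-61/1083, -17237/1083, -4633/361], P' = [646363/7581 -1422604/7581 -476702/2527; -1422604/7581 3996652/7581 1328716/2527; -476702/2527 1328716/2527 1330248/2527]
step 2: x' = [-4097938/97325, 10009772/97325, 792305/7786], P' = [186020801/194650 -253480172/97325 -40596511/15572; -253480172/97325 703613718/97325 28157052/3893; -40596511/15572 28157052/3893 225418427/31144]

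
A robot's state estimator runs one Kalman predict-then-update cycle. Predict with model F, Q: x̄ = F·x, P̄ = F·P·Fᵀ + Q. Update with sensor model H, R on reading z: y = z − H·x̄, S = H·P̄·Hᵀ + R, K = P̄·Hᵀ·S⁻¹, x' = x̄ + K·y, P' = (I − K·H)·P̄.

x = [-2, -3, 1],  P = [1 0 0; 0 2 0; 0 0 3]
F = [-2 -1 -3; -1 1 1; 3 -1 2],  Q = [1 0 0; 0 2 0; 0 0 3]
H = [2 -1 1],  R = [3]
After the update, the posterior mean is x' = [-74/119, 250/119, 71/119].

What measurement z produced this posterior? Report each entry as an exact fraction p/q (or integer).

z = [-3]

x̄ = F·x = [4, 0, -1]
P̄ = F·P·Fᵀ + Q = [34 -9 -22; -9 8 1; -22 1 26]
S = H·P̄·Hᵀ + R = [119]
K = P̄·Hᵀ·S⁻¹ = [55/119; -25/119; -19/119]
x' − x̄ = [-550/119, 250/119, 190/119] = K·y
y = (KᵀK)⁻¹·Kᵀ·(x' − x̄) = [-10]
z = y + H·x̄ = [-10] + [7] = [-3]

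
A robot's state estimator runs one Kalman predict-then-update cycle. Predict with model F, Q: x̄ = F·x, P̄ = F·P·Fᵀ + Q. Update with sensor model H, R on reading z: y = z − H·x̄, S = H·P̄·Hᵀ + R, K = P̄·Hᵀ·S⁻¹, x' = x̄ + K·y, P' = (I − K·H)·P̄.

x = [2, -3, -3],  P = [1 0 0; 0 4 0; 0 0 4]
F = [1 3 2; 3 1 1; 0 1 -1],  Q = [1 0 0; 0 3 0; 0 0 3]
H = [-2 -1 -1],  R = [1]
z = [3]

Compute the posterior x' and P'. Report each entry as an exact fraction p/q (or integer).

x' = [-1523/356, 759/178, 437/356]
P' = [999/356 -361/178 -1141/356; -361/178 691/89 -627/178; -1141/356 -627/178 3555/356]

x̄ = F·x = [-13, 0, 0]
P̄ = F·P·Fᵀ + Q = [54 23 4; 23 20 0; 4 0 11]
y = z − H·x̄ = [-23]
S = H·P̄·Hᵀ + R = [356]
K = P̄·Hᵀ·S⁻¹ = [-135/356; -33/178; -19/356]
x' = x̄ + K·y = [-1523/356, 759/178, 437/356]
P' = (I − K·H)·P̄ = [999/356 -361/178 -1141/356; -361/178 691/89 -627/178; -1141/356 -627/178 3555/356]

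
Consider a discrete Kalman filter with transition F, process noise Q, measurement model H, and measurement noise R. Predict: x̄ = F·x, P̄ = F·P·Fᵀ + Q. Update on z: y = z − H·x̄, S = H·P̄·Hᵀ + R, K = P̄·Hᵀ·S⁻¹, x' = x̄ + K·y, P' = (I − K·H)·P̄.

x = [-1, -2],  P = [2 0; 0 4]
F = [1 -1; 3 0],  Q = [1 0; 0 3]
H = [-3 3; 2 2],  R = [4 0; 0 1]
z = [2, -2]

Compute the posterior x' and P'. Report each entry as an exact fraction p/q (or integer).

x' = [-6183/8386, -1983/8386]
P' = [2803/16772 -753/16772; -753/16772 2859/16772]

x̄ = F·x = [1, -3]
P̄ = F·P·Fᵀ + Q = [7 6; 6 21]
y = z − H·x̄ = [14, 2]
S = H·P̄·Hᵀ + R = [148 84; 84 161]
K = P̄·Hᵀ·S⁻¹ = [-381/2396 1025/4193; 387/2396 1053/4193]
x' = x̄ + K·y = [-6183/8386, -1983/8386]
P' = (I − K·H)·P̄ = [2803/16772 -753/16772; -753/16772 2859/16772]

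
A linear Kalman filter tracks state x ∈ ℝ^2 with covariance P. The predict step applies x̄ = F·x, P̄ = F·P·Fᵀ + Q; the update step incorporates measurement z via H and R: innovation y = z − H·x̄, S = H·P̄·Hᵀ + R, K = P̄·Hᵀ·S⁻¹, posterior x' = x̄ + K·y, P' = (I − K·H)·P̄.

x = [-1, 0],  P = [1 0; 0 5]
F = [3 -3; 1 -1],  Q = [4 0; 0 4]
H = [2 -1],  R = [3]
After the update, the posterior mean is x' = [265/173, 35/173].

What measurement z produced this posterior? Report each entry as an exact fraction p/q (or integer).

z = [3]

x̄ = F·x = [-3, -1]
P̄ = F·P·Fᵀ + Q = [58 18; 18 10]
S = H·P̄·Hᵀ + R = [173]
K = P̄·Hᵀ·S⁻¹ = [98/173; 26/173]
x' − x̄ = [784/173, 208/173] = K·y
y = (KᵀK)⁻¹·Kᵀ·(x' − x̄) = [8]
z = y + H·x̄ = [8] + [-5] = [3]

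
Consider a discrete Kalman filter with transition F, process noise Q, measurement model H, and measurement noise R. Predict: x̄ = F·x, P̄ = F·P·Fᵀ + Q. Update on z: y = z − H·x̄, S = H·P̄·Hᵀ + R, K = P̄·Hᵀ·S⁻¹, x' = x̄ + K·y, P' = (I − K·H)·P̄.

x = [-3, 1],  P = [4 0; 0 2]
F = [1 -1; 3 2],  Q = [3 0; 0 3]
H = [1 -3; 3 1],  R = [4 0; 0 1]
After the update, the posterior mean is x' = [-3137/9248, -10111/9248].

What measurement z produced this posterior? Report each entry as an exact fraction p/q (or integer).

z = [3, -2]

x̄ = F·x = [-4, -7]
P̄ = F·P·Fᵀ + Q = [9 8; 8 47]
S = H·P̄·Hᵀ + R = [388 -178; -178 177]
K = P̄·Hᵀ·S⁻¹ = [3575/36992 5455/18496; -10903/36992 1937/18496]
x' − x̄ = [33855/9248, 54625/9248] = K·y
y = (KᵀK)⁻¹·Kᵀ·(x' − x̄) = [-14, 17]
z = y + H·x̄ = [-14, 17] + [17, -19] = [3, -2]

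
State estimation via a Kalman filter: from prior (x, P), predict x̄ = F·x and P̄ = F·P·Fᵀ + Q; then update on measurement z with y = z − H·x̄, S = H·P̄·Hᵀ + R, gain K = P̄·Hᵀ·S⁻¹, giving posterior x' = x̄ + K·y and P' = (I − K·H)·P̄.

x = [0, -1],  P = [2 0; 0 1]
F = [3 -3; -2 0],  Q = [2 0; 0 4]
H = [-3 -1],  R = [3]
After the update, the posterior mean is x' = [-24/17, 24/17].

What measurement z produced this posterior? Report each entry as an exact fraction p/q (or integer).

x̄ = F·x = [3, 0]
P̄ = F·P·Fᵀ + Q = [29 -12; -12 12]
S = H·P̄·Hᵀ + R = [204]
K = P̄·Hᵀ·S⁻¹ = [-25/68; 2/17]
x' − x̄ = [-75/17, 24/17] = K·y
y = (KᵀK)⁻¹·Kᵀ·(x' − x̄) = [12]
z = y + H·x̄ = [12] + [-9] = [3]

z = [3]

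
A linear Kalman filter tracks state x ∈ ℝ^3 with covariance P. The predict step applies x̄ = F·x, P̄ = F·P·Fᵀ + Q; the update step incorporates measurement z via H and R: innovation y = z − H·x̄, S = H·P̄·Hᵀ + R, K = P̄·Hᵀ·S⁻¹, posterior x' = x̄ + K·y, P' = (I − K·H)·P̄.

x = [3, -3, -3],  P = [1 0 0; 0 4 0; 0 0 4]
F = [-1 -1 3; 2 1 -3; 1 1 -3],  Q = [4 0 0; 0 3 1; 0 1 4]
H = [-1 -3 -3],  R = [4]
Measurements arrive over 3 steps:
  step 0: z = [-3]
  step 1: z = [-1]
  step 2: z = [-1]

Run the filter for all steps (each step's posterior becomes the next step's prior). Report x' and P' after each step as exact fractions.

step 0: x' = [27/1153, 2208/1153, -996/1153], P' = [10269/1153 -1914/1153 -1781/1153; -1914/1153 2207/1153 -1265/1153; -1781/1153 -1265/1153 2156/1153]
step 1: x' = [-1084008/882089, -348077/1764178, 1692199/1764178], P' = [7796106/882089 -1056859/882089 -1720591/882089; -1056859/882089 4672639/1764178 -3453577/1764178; -1720591/882089 -3453577/1764178 4987343/1764178]
step 2: x' = [134742327/1784352175, 214590237/1784352175, 60891719/356870435], P' = [16630018976/1784352175 -1904794544/1784352175 -804483648/356870435; -1904794544/1784352175 4772322411/1784352175 -724835063/356870435; -804483648/356870435 -724835063/356870435 214848031/71374087]

step 0: x̄ = F·x = [-9, 12, 9]
step 0: P̄ = F·P·Fᵀ + Q = [45 -42 -41; -42 47 43; -41 43 45]
step 0: y = z − H·x̄ = [51]
step 0: S = H·P̄·Hᵀ + R = [1153]
step 0: K = P̄·Hᵀ·S⁻¹ = [204/1153; -228/1153; -223/1153]
step 0: x' = x̄ + K·y = [27/1153, 2208/1153, -996/1153]
step 0: P' = (I − K·H)·P̄ = [10269/1153 -1914/1153 -1781/1153; -1914/1153 2207/1153 -1265/1153; -1781/1153 -1265/1153 2156/1153]
step 1: x̄ = F·x = [-5223/1153, 5250/1153, 5223/1153]
step 1: P̄ = F·P·Fᵀ + Q = [50940/1153 -60026/1153 -46328/1153; -60026/1153 87452/1153 61179/1153; -46328/1153 61179/1153 50940/1153]
step 1: y = z − H·x̄ = [25043/1153]
step 1: S = H·P̄·Hᵀ + R = [1764178/1153]
step 1: K = P̄·Hᵀ·S⁻¹ = [134061/882089; -385867/1764178; -290029/1764178]
step 1: x' = x̄ + K·y = [-1084008/882089, -348077/1764178, 1692199/1764178]
step 1: P' = (I − K·H)·P̄ = [7796106/882089 -1056859/882089 -1720591/882089; -1056859/882089 4672639/1764178 -3453577/1764178; -1720591/882089 -3453577/1764178 4987343/1764178]
step 2: x̄ = F·x = [3796345/882089, -4880353/882089, -3796345/882089]
step 2: P̄ = F·P·Fᵀ + Q = [54674384/882089 -63047048/882089 -51146028/882089; -63047048/882089 85390441/882089 63929137/882089; -51146028/882089 63929137/882089 54674384/882089]
step 2: y = z − H·x̄ = [-23115838/882089]
step 2: S = H·P̄·Hᵀ + R = [1784352175/882089]
step 2: K = P̄·Hᵀ·S⁻¹ = [287904844/1784352175; -384911686/1784352175; -60932907/356870435]
step 2: x' = x̄ + K·y = [134742327/1784352175, 214590237/1784352175, 60891719/356870435]
step 2: P' = (I − K·H)·P̄ = [16630018976/1784352175 -1904794544/1784352175 -804483648/356870435; -1904794544/1784352175 4772322411/1784352175 -724835063/356870435; -804483648/356870435 -724835063/356870435 214848031/71374087]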